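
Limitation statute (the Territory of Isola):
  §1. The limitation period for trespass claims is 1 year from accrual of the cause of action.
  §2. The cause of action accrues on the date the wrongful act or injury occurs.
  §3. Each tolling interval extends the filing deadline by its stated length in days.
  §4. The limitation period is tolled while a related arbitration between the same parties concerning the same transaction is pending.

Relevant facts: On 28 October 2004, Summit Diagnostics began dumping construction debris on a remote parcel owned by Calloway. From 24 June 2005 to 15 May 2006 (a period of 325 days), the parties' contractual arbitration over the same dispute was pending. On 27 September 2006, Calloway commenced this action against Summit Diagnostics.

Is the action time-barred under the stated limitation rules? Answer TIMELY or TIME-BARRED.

The limitation period began to run on 28 October 2004.
The untolled deadline — 1 year after 28 October 2004 — is 28 October 2005.
Because the pending related arbitration ran from 24 June 2005 to 15 May 2006, the deadline is extended by 325 days to 18 September 2006.
The 27 September 2006 filing falls after the 18 September 2006 deadline; the claim is time-barred.

TIME-BARRED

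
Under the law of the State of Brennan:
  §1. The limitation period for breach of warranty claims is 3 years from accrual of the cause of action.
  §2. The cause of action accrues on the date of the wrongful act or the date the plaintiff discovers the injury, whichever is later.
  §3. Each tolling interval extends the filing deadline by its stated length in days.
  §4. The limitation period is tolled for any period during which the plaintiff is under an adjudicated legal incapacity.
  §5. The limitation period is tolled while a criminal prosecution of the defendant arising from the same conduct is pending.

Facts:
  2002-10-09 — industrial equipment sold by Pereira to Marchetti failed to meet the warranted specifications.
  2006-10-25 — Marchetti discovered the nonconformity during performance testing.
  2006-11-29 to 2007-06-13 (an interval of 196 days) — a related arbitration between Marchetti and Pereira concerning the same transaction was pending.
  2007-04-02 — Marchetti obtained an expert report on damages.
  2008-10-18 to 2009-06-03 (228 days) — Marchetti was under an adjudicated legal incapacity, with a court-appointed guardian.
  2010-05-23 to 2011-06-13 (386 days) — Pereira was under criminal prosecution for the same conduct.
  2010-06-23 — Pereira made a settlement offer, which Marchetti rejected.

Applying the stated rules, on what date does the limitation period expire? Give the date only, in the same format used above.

2011-07-01

Because discovery on 2006-10-25 post-dates the 2002-10-09 act, accrual under the later-of rule falls on 2006-10-25.
3 years from 2006-10-25 is 2009-10-25.
Because the plaintiff's legal incapacity ran from 2008-10-18 to 2009-06-03, the deadline is extended by 228 days to 2010-06-10.
The period was tolled for 386 days by the pending criminal prosecution (2010-05-23 to 2011-06-13), pushing the deadline to 2011-07-01.
The pending related arbitration from 2006-11-29 to 2007-06-13 does not toll the period, because no stated rule makes a pending arbitration a tolling event.
The other events in the timeline have no effect on the limitation period under the stated rules.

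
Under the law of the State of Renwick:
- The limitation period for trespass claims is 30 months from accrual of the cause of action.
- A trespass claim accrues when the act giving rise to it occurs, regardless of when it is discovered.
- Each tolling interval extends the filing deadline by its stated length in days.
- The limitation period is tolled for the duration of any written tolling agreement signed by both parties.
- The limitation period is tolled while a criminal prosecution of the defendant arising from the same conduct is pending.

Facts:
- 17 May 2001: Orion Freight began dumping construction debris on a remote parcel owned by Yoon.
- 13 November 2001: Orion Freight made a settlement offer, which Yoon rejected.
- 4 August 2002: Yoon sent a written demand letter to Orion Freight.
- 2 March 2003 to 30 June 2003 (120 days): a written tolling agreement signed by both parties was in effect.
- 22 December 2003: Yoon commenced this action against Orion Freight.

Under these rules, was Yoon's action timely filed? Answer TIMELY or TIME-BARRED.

The limitation period began to run on 17 May 2001.
Adding the 30 months base period to 17 May 2001 gives a deadline of 17 November 2003, before any tolling.
The written tolling agreement from 2 March 2003 to 30 June 2003 tolled the period for 120 days, extending the deadline to 16 March 2004.
None of the other events listed affects the running of the period under the stated rules.
Yoon filed on 22 December 2003, before the 16 March 2004 deadline, so the action is timely.

TIMELY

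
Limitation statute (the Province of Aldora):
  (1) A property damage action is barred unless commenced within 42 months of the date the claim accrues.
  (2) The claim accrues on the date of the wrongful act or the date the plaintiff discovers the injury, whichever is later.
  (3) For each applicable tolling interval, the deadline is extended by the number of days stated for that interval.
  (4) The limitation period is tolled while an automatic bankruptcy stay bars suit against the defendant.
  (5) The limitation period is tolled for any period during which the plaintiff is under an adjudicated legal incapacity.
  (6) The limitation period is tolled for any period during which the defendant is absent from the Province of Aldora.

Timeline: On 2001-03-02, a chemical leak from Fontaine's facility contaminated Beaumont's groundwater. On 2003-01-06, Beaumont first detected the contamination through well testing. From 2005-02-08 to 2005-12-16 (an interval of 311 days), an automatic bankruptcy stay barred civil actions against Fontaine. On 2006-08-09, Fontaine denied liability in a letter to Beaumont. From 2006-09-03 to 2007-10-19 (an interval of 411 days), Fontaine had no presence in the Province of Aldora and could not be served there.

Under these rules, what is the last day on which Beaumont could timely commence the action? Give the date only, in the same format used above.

2008-06-27

The claim accrued on 2003-01-06 — the later of the 2001-03-02 act and the 2003-01-06 discovery.
Adding the 42 months base period to 2003-01-06 gives a deadline of 2006-07-06, before any tolling.
The period was tolled for 311 days by the automatic bankruptcy stay (2005-02-08 to 2005-12-16), pushing the deadline to 2007-05-13.
The defendant's absence from the jurisdiction from 2006-09-03 to 2007-10-19 tolled the period for 411 days, extending the deadline to 2008-06-27.
The other events in the timeline have no effect on the limitation period under the stated rules.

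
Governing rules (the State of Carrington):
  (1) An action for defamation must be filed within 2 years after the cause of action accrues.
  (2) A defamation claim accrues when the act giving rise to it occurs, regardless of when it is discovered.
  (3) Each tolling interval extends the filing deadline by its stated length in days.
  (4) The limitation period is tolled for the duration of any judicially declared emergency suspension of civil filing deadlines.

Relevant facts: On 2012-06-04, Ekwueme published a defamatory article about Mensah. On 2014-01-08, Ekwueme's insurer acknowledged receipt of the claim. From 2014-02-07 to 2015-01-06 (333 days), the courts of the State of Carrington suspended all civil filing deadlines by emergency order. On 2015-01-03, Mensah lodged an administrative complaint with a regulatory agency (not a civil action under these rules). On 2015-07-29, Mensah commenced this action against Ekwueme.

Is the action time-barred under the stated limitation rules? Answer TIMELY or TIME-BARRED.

The claim accrued on 2012-06-04, when the wrongful act occurred.
The untolled deadline — 2 years after 2012-06-04 — is 2014-06-04.
The emergency suspension of filing deadlines from 2014-02-07 to 2015-01-06 tolled the period for 333 days, extending the deadline to 2015-05-03.
Nothing else in the chronology tolls or restarts the period.
The 2015-07-29 filing falls after the 2015-05-03 deadline; the claim is time-barred.

TIME-BARRED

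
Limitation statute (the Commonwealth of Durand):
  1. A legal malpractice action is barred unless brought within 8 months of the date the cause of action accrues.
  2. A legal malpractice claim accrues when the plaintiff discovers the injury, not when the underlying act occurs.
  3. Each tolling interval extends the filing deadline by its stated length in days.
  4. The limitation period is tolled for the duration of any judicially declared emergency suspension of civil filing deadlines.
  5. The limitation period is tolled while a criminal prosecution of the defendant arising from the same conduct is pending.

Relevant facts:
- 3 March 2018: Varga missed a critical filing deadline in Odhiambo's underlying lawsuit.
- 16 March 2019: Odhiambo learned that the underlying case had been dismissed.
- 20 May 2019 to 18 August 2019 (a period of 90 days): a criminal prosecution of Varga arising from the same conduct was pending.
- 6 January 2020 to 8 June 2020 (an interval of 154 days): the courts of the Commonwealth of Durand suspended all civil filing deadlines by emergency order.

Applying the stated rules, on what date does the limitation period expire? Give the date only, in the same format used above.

Accrual is tied to discovery, so the period began on 16 March 2019 rather than on 3 March 2018 when the act occurred.
The untolled deadline — 8 months after 16 March 2019 — is 16 November 2019.
Because the pending criminal prosecution ran from 20 May 2019 to 18 August 2019, the deadline is extended by 90 days to 14 February 2020.
The period was tolled for 154 days by the emergency suspension of filing deadlines (6 January 2020 to 8 June 2020), pushing the deadline to 17 July 2020.

17 July 2020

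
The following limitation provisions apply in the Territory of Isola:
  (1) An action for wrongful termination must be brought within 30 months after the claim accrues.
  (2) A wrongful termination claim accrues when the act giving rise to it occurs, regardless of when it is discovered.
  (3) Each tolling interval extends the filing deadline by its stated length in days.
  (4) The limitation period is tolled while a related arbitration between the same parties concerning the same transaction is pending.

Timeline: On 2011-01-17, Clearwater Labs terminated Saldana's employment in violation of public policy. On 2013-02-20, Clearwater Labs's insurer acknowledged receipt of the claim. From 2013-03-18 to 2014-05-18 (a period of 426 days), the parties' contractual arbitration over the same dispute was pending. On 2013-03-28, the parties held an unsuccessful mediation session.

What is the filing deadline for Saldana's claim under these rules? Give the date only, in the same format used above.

The claim accrued on 2011-01-17, the date of the act.
30 months from 2011-01-17 is 2013-07-17.
The pending related arbitration from 2013-03-18 to 2014-05-18 tolled the period for 426 days, extending the deadline to 2014-09-16.
Nothing else in the chronology tolls or restarts the period.

2014-09-16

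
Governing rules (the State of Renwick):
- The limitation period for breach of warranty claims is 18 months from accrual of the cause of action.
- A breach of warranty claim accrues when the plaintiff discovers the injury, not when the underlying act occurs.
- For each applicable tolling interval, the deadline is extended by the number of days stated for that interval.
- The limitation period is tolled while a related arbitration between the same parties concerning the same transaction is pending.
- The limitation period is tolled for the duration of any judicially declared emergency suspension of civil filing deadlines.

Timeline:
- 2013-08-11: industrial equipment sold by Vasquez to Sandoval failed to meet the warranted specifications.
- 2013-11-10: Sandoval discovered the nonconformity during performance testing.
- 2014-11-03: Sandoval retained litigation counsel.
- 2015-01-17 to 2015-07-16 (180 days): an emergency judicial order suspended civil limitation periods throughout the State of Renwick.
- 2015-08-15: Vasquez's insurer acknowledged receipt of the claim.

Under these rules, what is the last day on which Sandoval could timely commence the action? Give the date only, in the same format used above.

Under the discovery rule, the claim accrued on 2013-11-10, when Sandoval discovered the injury — not on the 2013-08-11 date of the underlying act.
18 months from 2013-11-10 is 2015-05-10.
The emergency suspension of filing deadlines from 2015-01-17 to 2015-07-16 tolled the period for 180 days, extending the deadline to 2015-11-06.
None of the other events listed affects the running of the period under the stated rules.

2015-11-06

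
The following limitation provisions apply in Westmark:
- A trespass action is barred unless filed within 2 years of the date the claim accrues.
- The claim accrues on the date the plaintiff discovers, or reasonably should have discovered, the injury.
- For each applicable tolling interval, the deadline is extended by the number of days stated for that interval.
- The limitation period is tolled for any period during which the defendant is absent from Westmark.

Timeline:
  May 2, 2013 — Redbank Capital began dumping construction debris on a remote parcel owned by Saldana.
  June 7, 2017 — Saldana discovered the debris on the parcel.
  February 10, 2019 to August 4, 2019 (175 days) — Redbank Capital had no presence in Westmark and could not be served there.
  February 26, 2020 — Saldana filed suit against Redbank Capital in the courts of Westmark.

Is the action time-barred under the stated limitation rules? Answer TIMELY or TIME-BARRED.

The claim did not accrue until Saldana discovered the injury on June 7, 2017; the May 2, 2013 act date does not start the clock under the stated rule.
2 years from June 7, 2017 is June 7, 2019.
Because the defendant's absence from the jurisdiction ran from February 10, 2019 to August 4, 2019, the deadline is extended by 175 days to November 29, 2019.
Filing on February 26, 2020 missed the November 29, 2019 deadline — the action is time-barred.

TIME-BARRED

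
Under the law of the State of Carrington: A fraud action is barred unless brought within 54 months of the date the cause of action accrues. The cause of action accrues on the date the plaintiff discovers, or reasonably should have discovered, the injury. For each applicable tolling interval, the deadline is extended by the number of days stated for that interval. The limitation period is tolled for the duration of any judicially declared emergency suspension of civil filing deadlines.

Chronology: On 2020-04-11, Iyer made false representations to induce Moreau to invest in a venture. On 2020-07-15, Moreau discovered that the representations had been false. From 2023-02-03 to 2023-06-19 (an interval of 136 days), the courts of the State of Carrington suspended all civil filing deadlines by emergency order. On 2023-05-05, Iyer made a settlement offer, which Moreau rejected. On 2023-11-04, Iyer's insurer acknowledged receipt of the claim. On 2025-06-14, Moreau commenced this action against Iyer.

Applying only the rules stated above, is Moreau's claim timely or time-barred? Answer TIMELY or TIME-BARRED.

TIME-BARRED

Under the discovery rule, the claim accrued on 2020-07-15, when Moreau discovered the injury — not on the 2020-04-11 date of the underlying act.
54 months from 2020-07-15 is 2025-01-15.
The emergency suspension of filing deadlines from 2023-02-03 to 2023-06-19 tolled the period for 136 days, extending the deadline to 2025-05-31.
Nothing else in the chronology tolls or restarts the period.
The 2025-06-14 filing falls after the 2025-05-31 deadline; the claim is time-barred.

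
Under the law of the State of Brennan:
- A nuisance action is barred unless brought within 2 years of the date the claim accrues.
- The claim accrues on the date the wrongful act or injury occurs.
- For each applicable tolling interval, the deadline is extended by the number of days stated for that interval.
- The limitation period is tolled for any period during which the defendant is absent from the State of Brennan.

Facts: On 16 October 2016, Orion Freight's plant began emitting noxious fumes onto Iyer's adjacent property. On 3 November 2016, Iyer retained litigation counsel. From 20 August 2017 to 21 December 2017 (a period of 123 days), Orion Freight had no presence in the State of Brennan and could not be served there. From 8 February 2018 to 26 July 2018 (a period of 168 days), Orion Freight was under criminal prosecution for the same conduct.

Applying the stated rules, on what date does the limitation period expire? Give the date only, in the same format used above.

16 February 2019

The claim accrued on 16 October 2016, the date of the act.
Adding the 2 years base period to 16 October 2016 gives a deadline of 16 October 2018, before any tolling.
Because the defendant's absence from the jurisdiction ran from 20 August 2017 to 21 December 2017, the deadline is extended by 123 days to 16 February 2019.
Although a criminal prosecution ran from 8 February 2018 to 26 July 2018, the stated rules do not make that a tolling event, so it is disregarded.
None of the other events listed affects the running of the period under the stated rules.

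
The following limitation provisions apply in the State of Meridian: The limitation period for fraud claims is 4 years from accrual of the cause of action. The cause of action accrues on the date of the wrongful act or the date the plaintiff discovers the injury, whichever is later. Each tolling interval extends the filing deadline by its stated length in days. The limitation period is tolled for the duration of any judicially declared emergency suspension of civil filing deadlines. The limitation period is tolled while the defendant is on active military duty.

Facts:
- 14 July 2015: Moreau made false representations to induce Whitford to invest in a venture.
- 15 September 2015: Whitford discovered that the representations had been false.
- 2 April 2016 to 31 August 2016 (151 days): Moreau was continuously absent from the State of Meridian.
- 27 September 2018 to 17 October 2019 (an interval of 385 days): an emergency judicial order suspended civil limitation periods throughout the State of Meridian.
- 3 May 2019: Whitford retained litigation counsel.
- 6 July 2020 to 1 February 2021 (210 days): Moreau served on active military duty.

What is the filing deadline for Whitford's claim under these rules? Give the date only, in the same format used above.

2 May 2021

The claim accrued on 15 September 2015 — the later of the 14 July 2015 act and the 15 September 2015 discovery.
The untolled deadline — 4 years after 15 September 2015 — is 15 September 2019.
Because the emergency suspension of filing deadlines ran from 27 September 2018 to 17 October 2019, the deadline is extended by 385 days to 4 October 2020.
The defendant's active military service from 6 July 2020 to 1 February 2021 tolled the period for 210 days, extending the deadline to 2 May 2021.
Although the defendant's absence ran from 2 April 2016 to 31 August 2016, the stated rules do not make that a tolling event, so it is disregarded.
None of the other events listed affects the running of the period under the stated rules.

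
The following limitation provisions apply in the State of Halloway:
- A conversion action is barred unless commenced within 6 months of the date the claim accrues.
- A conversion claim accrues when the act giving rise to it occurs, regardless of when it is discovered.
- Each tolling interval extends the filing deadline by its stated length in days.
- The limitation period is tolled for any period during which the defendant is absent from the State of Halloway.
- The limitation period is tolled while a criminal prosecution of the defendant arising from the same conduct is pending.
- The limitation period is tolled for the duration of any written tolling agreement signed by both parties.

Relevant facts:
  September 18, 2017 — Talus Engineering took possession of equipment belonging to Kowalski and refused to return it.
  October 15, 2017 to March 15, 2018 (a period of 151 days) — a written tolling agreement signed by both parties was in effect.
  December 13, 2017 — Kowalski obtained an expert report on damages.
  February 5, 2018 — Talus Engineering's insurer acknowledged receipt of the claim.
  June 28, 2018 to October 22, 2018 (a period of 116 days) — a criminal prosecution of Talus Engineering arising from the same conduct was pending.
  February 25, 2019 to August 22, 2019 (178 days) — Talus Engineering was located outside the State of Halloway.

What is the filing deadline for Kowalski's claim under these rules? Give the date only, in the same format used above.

The claim accrued on September 18, 2017, the date of the act.
Adding the 6 months base period to September 18, 2017 gives a deadline of March 18, 2018, before any tolling.
The period was tolled for 151 days by the written tolling agreement (October 15, 2017 to March 15, 2018), pushing the deadline to August 16, 2018.
The pending criminal prosecution from June 28, 2018 to October 22, 2018 tolled the period for 116 days, extending the deadline to December 10, 2018.
The defendant's absence from the jurisdiction from February 25, 2019 to August 22, 2019 began after the period had already run on December 10, 2018, so it has no tolling effect.
The other events in the timeline have no effect on the limitation period under the stated rules.

December 10, 2018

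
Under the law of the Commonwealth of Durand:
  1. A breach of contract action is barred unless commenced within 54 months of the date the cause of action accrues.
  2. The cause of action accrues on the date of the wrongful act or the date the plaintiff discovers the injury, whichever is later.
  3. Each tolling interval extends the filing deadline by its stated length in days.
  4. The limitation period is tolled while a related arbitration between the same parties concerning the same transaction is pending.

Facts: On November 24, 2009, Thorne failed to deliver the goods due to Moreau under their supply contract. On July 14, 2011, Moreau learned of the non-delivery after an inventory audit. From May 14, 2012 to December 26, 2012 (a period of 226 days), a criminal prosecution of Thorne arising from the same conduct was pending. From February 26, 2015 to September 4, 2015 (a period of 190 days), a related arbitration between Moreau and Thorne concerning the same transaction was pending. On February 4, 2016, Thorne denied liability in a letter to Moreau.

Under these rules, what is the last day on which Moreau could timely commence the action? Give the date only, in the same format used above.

July 22, 2016

Taking the later of the act (November 24, 2009) and discovery (July 14, 2011), the claim accrued on July 14, 2011.
Adding the 54 months base period to July 14, 2011 gives a deadline of January 14, 2016, before any tolling.
The period was tolled for 190 days by the pending related arbitration (February 26, 2015 to September 4, 2015), pushing the deadline to July 22, 2016.
Although a criminal prosecution ran from May 14, 2012 to December 26, 2012, the stated rules do not make that a tolling event, so it is disregarded.
Nothing else in the chronology tolls or restarts the period.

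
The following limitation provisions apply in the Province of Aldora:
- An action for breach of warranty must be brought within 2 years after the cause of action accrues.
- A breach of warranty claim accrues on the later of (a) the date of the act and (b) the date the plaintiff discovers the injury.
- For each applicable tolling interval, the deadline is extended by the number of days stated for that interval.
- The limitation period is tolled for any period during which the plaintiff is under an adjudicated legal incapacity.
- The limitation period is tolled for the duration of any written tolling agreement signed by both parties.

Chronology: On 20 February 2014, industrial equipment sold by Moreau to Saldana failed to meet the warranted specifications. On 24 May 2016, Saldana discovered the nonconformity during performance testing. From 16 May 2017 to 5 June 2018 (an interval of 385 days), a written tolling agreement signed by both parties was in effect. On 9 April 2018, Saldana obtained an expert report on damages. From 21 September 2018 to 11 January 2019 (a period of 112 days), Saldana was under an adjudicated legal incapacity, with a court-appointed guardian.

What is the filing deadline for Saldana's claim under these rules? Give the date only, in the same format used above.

Because discovery on 24 May 2016 post-dates the 20 February 2014 act, accrual under the later-of rule falls on 24 May 2016.
Adding the 2 years base period to 24 May 2016 gives a deadline of 24 May 2018, before any tolling.
The written tolling agreement from 16 May 2017 to 5 June 2018 tolled the period for 385 days, extending the deadline to 13 June 2019.
The plaintiff's legal incapacity from 21 September 2018 to 11 January 2019 tolled the period for 112 days, extending the deadline to 3 October 2019.
None of the other events listed affects the running of the period under the stated rules.

3 October 2019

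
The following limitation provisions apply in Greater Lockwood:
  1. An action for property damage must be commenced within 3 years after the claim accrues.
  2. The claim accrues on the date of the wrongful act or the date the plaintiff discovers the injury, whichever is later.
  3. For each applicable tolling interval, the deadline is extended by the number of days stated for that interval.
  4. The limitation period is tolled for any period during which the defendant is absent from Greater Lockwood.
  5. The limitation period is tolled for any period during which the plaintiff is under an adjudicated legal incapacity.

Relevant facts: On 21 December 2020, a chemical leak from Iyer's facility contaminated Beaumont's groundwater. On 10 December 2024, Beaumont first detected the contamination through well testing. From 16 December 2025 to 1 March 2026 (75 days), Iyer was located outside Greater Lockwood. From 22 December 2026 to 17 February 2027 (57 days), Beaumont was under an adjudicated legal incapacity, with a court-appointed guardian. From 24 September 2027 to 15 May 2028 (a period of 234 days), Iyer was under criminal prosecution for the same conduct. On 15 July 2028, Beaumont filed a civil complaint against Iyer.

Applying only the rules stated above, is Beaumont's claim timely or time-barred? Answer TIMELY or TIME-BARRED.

TIME-BARRED

Because discovery on 10 December 2024 post-dates the 21 December 2020 act, accrual under the later-of rule falls on 10 December 2024.
The untolled deadline — 3 years after 10 December 2024 — is 10 December 2027.
Because the defendant's absence from the jurisdiction ran from 16 December 2025 to 1 March 2026, the deadline is extended by 75 days to 23 February 2028.
Because the plaintiff's legal incapacity ran from 22 December 2026 to 17 February 2027, the deadline is extended by 57 days to 20 April 2028.
The pending criminal prosecution from 24 September 2027 to 15 May 2028 does not toll the period, because no stated rule makes a criminal prosecution a tolling event.
The 15 July 2028 filing falls after the 20 April 2028 deadline; the claim is time-barred.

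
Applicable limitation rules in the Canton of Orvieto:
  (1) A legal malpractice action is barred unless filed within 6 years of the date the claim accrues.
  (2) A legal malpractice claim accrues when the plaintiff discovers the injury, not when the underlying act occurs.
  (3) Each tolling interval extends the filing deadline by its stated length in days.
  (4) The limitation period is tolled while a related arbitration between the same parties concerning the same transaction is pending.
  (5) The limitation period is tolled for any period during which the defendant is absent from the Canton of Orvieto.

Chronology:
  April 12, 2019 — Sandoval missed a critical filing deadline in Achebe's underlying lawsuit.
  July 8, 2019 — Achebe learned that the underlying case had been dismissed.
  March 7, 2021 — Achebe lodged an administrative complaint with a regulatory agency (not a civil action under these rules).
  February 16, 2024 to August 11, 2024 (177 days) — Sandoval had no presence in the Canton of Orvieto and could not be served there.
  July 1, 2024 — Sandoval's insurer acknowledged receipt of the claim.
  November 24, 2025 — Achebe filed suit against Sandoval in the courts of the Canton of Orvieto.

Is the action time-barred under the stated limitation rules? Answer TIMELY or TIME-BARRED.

TIMELY

Accrual is tied to discovery, so the period began on July 8, 2019 rather than on April 12, 2019 when the act occurred.
Adding the 6 years base period to July 8, 2019 gives a deadline of July 8, 2025, before any tolling.
Because the defendant's absence from the jurisdiction ran from February 16, 2024 to August 11, 2024, the deadline is extended by 177 days to January 1, 2026.
The other events in the timeline have no effect on the limitation period under the stated rules.
Achebe filed on November 24, 2025, before the January 1, 2026 deadline, so the action is timely.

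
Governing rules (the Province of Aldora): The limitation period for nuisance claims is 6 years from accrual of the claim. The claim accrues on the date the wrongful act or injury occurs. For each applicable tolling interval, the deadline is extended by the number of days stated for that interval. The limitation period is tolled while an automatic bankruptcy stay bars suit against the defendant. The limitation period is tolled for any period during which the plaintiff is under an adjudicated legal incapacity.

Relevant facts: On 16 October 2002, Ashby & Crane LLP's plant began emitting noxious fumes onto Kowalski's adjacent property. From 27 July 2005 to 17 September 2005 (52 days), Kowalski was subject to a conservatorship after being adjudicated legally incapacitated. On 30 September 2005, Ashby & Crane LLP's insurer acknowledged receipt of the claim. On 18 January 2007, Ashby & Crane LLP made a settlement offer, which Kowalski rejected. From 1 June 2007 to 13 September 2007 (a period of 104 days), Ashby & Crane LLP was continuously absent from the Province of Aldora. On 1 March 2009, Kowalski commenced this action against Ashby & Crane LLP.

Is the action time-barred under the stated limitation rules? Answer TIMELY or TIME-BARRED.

The claim accrued on 16 October 2002, the date of the act.
The untolled deadline — 6 years after 16 October 2002 — is 16 October 2008.
The plaintiff's legal incapacity from 27 July 2005 to 17 September 2005 tolled the period for 52 days, extending the deadline to 7 December 2008.
Although the defendant's absence ran from 1 June 2007 to 13 September 2007, the stated rules do not make that a tolling event, so it is disregarded.
Nothing else in the chronology tolls or restarts the period.
Filing on 1 March 2009 missed the 7 December 2008 deadline — the action is time-barred.

TIME-BARRED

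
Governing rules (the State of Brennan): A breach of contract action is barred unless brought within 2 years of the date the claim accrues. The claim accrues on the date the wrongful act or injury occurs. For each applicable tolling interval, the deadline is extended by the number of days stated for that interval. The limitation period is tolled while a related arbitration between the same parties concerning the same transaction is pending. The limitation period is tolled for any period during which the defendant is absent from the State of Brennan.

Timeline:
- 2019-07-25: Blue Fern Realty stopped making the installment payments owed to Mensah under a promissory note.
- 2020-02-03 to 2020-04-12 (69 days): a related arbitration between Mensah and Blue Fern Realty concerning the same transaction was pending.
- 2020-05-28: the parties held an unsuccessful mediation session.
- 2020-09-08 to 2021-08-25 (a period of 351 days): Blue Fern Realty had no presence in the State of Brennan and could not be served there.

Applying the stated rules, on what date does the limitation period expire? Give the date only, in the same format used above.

2022-09-18

The claim accrued on 2019-07-25, the date of the act.
2 years from 2019-07-25 is 2021-07-25.
Because the pending related arbitration ran from 2020-02-03 to 2020-04-12, the deadline is extended by 69 days to 2021-10-02.
The defendant's absence from the jurisdiction from 2020-09-08 to 2021-08-25 tolled the period for 351 days, extending the deadline to 2022-09-18.
The other events in the timeline have no effect on the limitation period under the stated rules.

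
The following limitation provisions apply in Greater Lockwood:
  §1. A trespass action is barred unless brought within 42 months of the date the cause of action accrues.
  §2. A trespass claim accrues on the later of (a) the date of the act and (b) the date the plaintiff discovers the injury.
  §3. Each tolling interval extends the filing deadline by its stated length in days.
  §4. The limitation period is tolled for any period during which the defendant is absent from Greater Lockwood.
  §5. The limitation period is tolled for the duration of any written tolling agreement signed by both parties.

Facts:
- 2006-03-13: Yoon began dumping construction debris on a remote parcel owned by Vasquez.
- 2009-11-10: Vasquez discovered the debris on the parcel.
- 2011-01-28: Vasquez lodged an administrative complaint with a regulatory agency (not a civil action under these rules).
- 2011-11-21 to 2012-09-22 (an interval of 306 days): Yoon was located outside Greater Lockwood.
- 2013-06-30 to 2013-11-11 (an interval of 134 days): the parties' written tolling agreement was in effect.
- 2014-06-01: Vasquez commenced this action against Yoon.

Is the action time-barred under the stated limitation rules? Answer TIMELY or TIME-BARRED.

Taking the later of the act (2006-03-13) and discovery (2009-11-10), the claim accrued on 2009-11-10.
42 months from 2009-11-10 is 2013-05-10.
The period was tolled for 306 days by the defendant's absence from the jurisdiction (2011-11-21 to 2012-09-22), pushing the deadline to 2014-03-12.
Because the written tolling agreement ran from 2013-06-30 to 2013-11-11, the deadline is extended by 134 days to 2014-07-24.
Nothing else in the chronology tolls or restarts the period.
The 2014-06-01 filing precedes the 2014-07-24 deadline; the claim is timely.

TIMELY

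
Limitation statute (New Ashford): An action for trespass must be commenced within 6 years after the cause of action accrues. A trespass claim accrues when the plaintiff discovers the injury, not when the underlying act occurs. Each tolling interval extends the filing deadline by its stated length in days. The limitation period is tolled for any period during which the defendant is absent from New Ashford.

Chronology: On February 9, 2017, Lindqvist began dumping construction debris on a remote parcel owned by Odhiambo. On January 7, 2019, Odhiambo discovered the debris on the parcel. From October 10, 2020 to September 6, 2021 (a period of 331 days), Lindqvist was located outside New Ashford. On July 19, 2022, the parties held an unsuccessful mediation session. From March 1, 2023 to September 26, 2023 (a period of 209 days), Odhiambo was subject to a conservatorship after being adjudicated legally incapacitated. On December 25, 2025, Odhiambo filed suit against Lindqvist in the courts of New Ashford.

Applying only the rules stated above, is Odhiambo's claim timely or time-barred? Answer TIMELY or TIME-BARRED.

The claim did not accrue until Odhiambo discovered the injury on January 7, 2019; the February 9, 2017 act date does not start the clock under the stated rule.
6 years from January 7, 2019 is January 7, 2025.
The defendant's absence from the jurisdiction from October 10, 2020 to September 6, 2021 tolled the period for 331 days, extending the deadline to December 4, 2025.
Although the plaintiff's incapacity ran from March 1, 2023 to September 26, 2023, the stated rules do not make that a tolling event, so it is disregarded.
The other events in the timeline have no effect on the limitation period under the stated rules.
The December 25, 2025 filing falls after the December 4, 2025 deadline; the claim is time-barred.

TIME-BARRED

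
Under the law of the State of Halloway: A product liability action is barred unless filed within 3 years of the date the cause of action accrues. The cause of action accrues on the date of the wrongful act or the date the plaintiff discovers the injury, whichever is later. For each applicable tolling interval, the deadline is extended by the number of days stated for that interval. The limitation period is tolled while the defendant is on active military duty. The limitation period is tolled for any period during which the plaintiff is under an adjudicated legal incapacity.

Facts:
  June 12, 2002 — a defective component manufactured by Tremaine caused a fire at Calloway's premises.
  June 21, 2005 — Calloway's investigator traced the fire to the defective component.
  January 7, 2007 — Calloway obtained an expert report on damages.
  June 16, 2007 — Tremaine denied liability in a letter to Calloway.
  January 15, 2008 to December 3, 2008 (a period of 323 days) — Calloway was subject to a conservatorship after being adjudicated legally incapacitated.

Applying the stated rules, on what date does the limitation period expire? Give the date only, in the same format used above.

May 10, 2009

The claim accrued on June 21, 2005 — the later of the June 12, 2002 act and the June 21, 2005 discovery.
The untolled deadline — 3 years after June 21, 2005 — is June 21, 2008.
Because the plaintiff's legal incapacity ran from January 15, 2008 to December 3, 2008, the deadline is extended by 323 days to May 10, 2009.
Nothing else in the chronology tolls or restarts the period.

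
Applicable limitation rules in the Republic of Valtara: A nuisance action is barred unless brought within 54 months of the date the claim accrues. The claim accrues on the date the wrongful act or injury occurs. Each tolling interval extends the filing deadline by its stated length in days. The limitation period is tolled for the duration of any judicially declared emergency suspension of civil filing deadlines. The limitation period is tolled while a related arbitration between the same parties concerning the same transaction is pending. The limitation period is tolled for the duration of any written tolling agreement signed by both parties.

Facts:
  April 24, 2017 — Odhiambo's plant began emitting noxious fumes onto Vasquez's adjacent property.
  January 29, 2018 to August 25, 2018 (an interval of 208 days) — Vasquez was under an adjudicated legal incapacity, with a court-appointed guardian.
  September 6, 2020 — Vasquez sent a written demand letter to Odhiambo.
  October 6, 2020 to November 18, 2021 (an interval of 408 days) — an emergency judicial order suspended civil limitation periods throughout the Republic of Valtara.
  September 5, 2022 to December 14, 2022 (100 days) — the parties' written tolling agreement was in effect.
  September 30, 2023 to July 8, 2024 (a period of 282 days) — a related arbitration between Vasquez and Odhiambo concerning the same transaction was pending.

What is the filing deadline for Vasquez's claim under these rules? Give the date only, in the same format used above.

The limitation period began to run on April 24, 2017.
54 months from April 24, 2017 is October 24, 2021.
Because the emergency suspension of filing deadlines ran from October 6, 2020 to November 18, 2021, the deadline is extended by 408 days to December 6, 2022.
Because the written tolling agreement ran from September 5, 2022 to December 14, 2022, the deadline is extended by 100 days to March 16, 2023.
The pending related arbitration starting September 30, 2023 came too late — the period had run on March 16, 2023 — and so does not extend the deadline.
The plaintiff's legal incapacity from January 29, 2018 to August 25, 2018 does not toll the period, because no stated rule makes the plaintiff's incapacity a tolling event.
The other events in the timeline have no effect on the limitation period under the stated rules.

March 16, 2023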